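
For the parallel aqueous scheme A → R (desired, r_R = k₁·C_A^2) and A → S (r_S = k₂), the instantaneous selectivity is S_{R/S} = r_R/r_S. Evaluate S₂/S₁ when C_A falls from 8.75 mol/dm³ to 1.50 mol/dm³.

0.0294

S_{R/S} = (k₁/k₂)·C_A^2, so S₂/S₁ = (C_{A,2}/C_{A,1})^2.
= (1.50/8.75)^2 = (0.1714)^2 = 0.0294.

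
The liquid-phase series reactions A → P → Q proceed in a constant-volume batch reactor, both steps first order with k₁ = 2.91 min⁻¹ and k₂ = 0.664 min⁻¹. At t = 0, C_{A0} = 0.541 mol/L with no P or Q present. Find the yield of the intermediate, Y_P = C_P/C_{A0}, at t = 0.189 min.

0.395

The intermediate concentration in a first-order A→B→C sequence is C_P = k₁C_{A0}(e^(−k₁t) − e^(−k₂t))/(k₂−k₁).
e^(−k₁t) = e^(−2.91×0.189) = e^(−0.5500) = 0.5770; e^(−k₂t) = e^(−0.1255) = 0.8821.
C_P = 2.91×0.541/(0.664−2.91) × (0.5770−0.8821) = (-0.7009)×(-0.3051) = 0.2139 mol/L.
Y_P = C_P/C_{A0} = 0.2139/0.541 = 0.395.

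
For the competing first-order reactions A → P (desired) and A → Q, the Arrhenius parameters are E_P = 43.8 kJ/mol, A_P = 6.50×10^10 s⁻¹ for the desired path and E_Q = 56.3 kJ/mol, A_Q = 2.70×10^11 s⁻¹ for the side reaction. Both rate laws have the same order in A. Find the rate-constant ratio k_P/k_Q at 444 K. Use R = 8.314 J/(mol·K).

k_P/k_Q = (A_P/A_Q)·exp[−(E_P−E_Q)/(RT)] = (A_P/A_Q)·exp[(E_Q−E_P)/(RT)].
(E_Q−E_P)/(RT) = (56.3−43.8)×10³/(8.314×444) = 12500/3691 = 3.386.
k_P/k_Q = (6.50×10^10/2.70×10^11)·exp(3.386) = 0.2407 × 29.55 = 7.11.

7.11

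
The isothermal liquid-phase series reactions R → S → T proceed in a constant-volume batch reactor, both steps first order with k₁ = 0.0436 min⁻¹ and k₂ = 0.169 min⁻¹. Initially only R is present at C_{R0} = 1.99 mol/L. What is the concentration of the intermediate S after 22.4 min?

0.245 mol/L

The intermediate concentration in a first-order A→B→C sequence is C_S = k₁C_{R0}(e^(−k₁t) − e^(−k₂t))/(k₂−k₁).
e^(−k₁t) = e^(−0.0436×22.4) = e^(−0.9766) = 0.3766; e^(−k₂t) = e^(−3.786) = 0.02270.
C_S = 0.0436×1.99/(0.169−0.0436) × (0.3766−0.02270) = 0.6919×0.3539 = 0.2448 mol/L.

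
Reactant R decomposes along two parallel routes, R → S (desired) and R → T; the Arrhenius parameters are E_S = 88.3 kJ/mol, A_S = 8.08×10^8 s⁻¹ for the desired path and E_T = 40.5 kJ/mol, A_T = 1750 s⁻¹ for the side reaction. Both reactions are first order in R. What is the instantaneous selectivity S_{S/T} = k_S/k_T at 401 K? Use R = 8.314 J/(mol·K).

0.274

k_S/k_T = (A_S/A_T)·exp[−(E_S−E_T)/(RT)] = (A_S/A_T)·exp[(E_T−E_S)/(RT)].
(E_T−E_S)/(RT) = (40.5−88.3)×10³/(8.314×401) = -47800/3334 = -14.34.
k_S/k_T = (8.08×10^8/1750)·exp(-14.34) = 4.617×10^5 × 5.933×10^-7 = 0.274.
Since E_S > E_T, raising the temperature improves selectivity toward S.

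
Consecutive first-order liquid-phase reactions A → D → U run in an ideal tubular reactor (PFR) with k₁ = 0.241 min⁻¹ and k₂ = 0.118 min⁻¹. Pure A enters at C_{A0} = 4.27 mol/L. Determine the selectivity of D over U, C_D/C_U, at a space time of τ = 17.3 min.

Solving the coupled first-order balances gives C_D(τ) = [k₁/(k₂−k₁)]·C_{A0}·(e^(−k₁τ) − e^(−k₂τ)).
e^(−k₁τ) = e^(−0.241×17.3) = e^(−4.169) = 0.01546; e^(−k₂τ) = e^(−2.041) = 0.1298.
C_D = 0.241×4.27/(0.118−0.241) × (0.01546−0.1298) = (-8.366)×(-0.1144) = 0.9570 mol/L.
C_A = C_{A0}e^(−k₁τ) = 0.06603 mol/L, so C_U = C_{A0}−C_A−C_D = 3.247 mol/L; C_D/C_U = 0.295.

0.295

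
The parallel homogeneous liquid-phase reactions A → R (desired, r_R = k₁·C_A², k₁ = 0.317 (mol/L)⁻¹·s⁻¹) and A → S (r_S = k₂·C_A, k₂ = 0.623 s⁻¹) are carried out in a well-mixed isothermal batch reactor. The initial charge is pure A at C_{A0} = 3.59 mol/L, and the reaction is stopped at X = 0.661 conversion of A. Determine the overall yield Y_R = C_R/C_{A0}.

0.356

C_A = C_{A0}(1−X) = 1.217 mol/L.
Along a PFR/batch, dC_S/dC_A = −r_S/(r_R+r_S) = −k₂/(k₂+k₁·C_A).
Integrating from C_{A0} to C_A: C_S = (0.623/0.317)·ln[(0.623+0.317·3.59)/(0.623+0.317·1.22)] = 1.965·ln(1.761/1.009) = 1.095 mol/L.
Then C_R = (C_{A0}−C_A) − C_S = 2.373 − 1.095 = 1.278 mol/L.
Y_R = C_R/C_{A0} = 1.278/3.59 = 0.356.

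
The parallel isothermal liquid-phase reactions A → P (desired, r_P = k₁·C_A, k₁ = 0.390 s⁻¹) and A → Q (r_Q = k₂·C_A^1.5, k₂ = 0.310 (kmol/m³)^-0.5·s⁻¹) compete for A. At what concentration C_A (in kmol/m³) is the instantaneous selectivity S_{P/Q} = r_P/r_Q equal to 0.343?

S_{P/Q} = (k₁/k₂)·C_A^-0.5 ⇒ C_A = (S·k₂/k₁)^(-2).
= (0.343×0.310/0.390)^(-2) = (0.2726)^(-2) = 13.5 kmol/m³.

13.5 kmol/m³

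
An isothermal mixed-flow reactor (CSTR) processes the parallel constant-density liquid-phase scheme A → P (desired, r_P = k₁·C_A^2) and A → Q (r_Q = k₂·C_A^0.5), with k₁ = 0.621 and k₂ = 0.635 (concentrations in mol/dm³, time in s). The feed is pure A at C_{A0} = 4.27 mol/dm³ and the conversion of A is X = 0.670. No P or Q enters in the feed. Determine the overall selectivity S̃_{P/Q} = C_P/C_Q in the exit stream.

1.64

Exit C_A = C_{A0}(1−X) = 4.27×0.330 = 1.409 mol/dm³.
Rates in a CSTR are evaluated at the outlet concentration: r_P = 0.621×1.409^2 = 1.233, r_Q = 0.635×1.409^0.5 = 0.7538.
Overall selectivity = C_P/C_Q = r_Pτ/(r_Qτ) = r_P/r_Q = 1.64.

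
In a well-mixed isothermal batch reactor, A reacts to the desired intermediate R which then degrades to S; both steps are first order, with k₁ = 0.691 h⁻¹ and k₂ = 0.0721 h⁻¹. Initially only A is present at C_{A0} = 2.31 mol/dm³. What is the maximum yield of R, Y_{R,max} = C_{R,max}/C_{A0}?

0.769

Evaluating C_R at t_opt = ln(k₂/k₁)/(k₂−k₁) gives C_{R,max}/C_{A0} = (k₁/k₂)^[k₂/(k₂−k₁)].
= (0.691/0.0721)^(0.0721/(0.0721−0.691)) = (9.584)^(-0.1165) = 0.7685.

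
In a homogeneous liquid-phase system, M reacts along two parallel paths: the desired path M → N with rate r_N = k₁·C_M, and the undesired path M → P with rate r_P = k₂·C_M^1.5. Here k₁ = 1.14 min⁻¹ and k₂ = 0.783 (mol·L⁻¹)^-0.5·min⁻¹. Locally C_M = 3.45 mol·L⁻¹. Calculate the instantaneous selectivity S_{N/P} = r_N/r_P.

0.784

S_{N/P} = r_N/r_P = (k₁·C_M)/(k₂·C_M^1.5) = (k₁/k₂)·C_M^-0.5.
= (1.14×3.450) / (0.783×3.450^1.5) = 3.933/5.018 = 0.784.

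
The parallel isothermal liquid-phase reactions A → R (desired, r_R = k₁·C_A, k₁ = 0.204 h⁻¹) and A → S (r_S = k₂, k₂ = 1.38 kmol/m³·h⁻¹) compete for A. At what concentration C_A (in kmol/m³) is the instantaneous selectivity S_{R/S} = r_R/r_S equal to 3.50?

23.7 kmol/m³

S_{R/S} = (k₁/k₂)·C_A ⇒ C_A = S·k₂/k₁.
= 3.50×1.38/0.204 = 23.7 kmol/m³.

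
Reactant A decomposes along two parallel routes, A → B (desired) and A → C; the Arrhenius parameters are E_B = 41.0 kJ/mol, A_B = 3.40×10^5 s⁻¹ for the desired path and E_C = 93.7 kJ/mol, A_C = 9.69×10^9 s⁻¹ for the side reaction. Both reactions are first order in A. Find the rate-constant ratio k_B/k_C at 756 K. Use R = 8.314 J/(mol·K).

0.154

k_B/k_C = (A_B/A_C)·exp[−(E_B−E_C)/(RT)] = (A_B/A_C)·exp[(E_C−E_B)/(RT)].
(E_C−E_B)/(RT) = (93.7−41.0)×10³/(8.314×756) = 52700/6285 = 8.385.
k_B/k_C = (3.40×10^5/9.69×10^9)·exp(8.385) = 3.509×10^-5 × 4379 = 0.154.
Since E_B < E_C, lowering the temperature improves selectivity toward B.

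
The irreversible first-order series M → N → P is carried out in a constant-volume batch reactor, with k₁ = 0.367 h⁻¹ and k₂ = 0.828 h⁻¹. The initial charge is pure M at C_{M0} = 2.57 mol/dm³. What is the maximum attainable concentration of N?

At the optimum, C_{N,max}/C_{M0} = (k₁/k₂)^[k₂/(k₂−k₁)].
= (0.367/0.828)^(0.828/(0.828−0.367)) = (0.4432)^(1.796) = 0.2319.
C_{N,max} = 0.2319×2.57 = 0.596 mol/dm³.

0.596 mol/dm³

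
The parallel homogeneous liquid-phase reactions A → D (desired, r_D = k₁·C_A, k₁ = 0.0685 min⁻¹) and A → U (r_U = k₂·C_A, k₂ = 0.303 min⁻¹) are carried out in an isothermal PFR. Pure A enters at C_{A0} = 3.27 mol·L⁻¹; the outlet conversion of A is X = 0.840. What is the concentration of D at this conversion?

C_A = C_{A0}(1−X) = 0.5232 mol·L⁻¹.
Both paths are first order in A, so the instantaneous fraction to D is constant: dC_D/d(−C_A) = k₁/(k₁+k₂) = 0.1844.
C_D = 0.1844·(C_{A0}−C_A) = 0.1844×2.747 = 0.506 mol·L⁻¹.

0.506 mol·L⁻¹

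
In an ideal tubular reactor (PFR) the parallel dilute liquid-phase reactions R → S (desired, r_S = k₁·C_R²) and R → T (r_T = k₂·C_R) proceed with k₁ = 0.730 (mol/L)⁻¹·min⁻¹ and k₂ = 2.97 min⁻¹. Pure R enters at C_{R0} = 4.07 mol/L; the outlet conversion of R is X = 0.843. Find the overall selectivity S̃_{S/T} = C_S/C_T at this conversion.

0.540

C_R = C_{R0}(1−X) = 0.6390 mol/L.
Along a PFR/batch, dC_T/dC_R = −r_T/(r_S+r_T) = −k₂/(k₂+k₁·C_R).
Integrating from C_{R0} to C_R: C_T = (2.97/0.730)·ln[(2.97+0.730·4.07)/(2.97+0.730·0.639)] = 4.068·ln(5.941/3.436) = 2.227 mol/L.
Then C_S = (C_{R0}−C_R) − C_T = 3.431 − 2.227 = 1.204 mol/L.
S̃_{S/T} = C_S/C_T = 1.204/2.227 = 0.540.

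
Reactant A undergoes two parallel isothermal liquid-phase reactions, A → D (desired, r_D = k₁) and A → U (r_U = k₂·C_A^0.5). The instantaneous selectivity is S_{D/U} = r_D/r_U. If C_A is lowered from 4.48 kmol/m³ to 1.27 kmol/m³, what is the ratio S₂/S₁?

S_{D/U} = (k₁/k₂)·C_A^-0.5, so S₂/S₁ = (C_{A,2}/C_{A,1})^-0.5.
= (1.27/4.48)^(-0.5) = (0.2835)^(-0.5) = 1.88.
Selectivity toward D rises as C_A falls — low-concentration operation is favoured.

1.88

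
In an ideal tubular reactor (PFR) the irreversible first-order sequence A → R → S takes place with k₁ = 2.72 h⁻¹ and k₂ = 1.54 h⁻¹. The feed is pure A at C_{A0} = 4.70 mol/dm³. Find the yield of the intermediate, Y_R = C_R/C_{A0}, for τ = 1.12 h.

0.301

The intermediate concentration in a first-order A→B→C sequence is C_R = k₁C_{A0}(e^(−k₁τ) − e^(−k₂τ))/(k₂−k₁).
e^(−k₁τ) = e^(−2.72×1.12) = e^(−3.046) = 0.04753; e^(−k₂τ) = e^(−1.725) = 0.1782.
C_R = 2.72×4.70/(1.54−2.72) × (0.04753−0.1782) = (-10.83)×(-0.1307) = 1.416 mol/dm³.
Y_R = C_R/C_{A0} = 1.416/4.70 = 0.301.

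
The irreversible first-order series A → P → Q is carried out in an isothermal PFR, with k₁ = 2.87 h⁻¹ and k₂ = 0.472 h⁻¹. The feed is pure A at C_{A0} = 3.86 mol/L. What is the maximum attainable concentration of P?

For a first-order series the maximum intermediate yield is C_{P,max}/C_{A0} = (k₁/k₂)^[k₂/(k₂−k₁)].
= (2.87/0.472)^(0.472/(0.472−2.87)) = (6.081)^(-0.1968) = 0.7010.
C_{P,max} = 0.7010×3.86 = 2.71 mol/L.

2.71 mol/L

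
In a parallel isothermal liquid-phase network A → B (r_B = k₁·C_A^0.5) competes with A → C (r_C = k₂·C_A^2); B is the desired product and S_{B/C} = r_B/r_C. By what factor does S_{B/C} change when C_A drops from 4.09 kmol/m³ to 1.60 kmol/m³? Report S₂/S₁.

4.09

S_{B/C} = (k₁/k₂)·C_A^-1.5, so S₂/S₁ = (C_{A,2}/C_{A,1})^-1.5.
= (1.60/4.09)^(-1.5) = (0.3912)^(-1.5) = 4.09.
Selectivity toward B rises as C_A falls — low-concentration operation is favoured.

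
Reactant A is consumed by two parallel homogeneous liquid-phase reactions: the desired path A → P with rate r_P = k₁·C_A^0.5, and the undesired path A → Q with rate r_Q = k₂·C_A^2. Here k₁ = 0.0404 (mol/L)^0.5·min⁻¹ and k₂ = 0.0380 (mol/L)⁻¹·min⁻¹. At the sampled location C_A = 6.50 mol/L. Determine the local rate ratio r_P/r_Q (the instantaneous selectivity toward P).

S_{P/Q} = r_P/r_Q = (k₁·C_A^0.5)/(k₂·C_A^2) = (k₁/k₂)·C_A^-1.5.
= (0.0404×6.500^0.5) / (0.0380×6.500^2) = 0.1030/1.605 = 0.0642.
The undesired path is higher order in A, so low C_A (CSTR or dilute feed) favours P.

0.0642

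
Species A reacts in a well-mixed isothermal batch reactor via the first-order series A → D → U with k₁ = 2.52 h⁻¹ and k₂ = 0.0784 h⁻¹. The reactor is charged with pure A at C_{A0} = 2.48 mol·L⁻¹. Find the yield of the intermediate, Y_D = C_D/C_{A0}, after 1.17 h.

0.888

For first-order series with pure A initially, C_D(t) = k₁C_{A0}/(k₂−k₁)·(e^(−k₁t) − e^(−k₂t)).
e^(−k₁t) = e^(−2.52×1.17) = e^(−2.948) = 0.05242; e^(−k₂t) = e^(−0.09173) = 0.9124.
C_D = 2.52×2.48/(0.0784−2.52) × (0.05242−0.9124) = (-2.560)×(-0.8599) = 2.201 mol·L⁻¹.
Y_D = C_D/C_{A0} = 2.201/2.48 = 0.888.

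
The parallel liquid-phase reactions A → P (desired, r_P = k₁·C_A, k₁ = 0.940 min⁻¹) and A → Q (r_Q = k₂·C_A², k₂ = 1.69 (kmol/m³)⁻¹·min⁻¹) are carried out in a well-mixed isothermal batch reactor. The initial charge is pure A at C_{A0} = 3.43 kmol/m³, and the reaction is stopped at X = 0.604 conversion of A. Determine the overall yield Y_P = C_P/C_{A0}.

C_A = C_{A0}(1−X) = 1.358 kmol/m³.
Along a PFR/batch, dC_P/dC_A = −r_P/(r_P+r_Q) = −k₁/(k₁+k₂·C_A).
Integrating from C_{A0} to C_A: C_P = (0.940/1.69)·ln[(0.940+1.69·3.43)/(0.940+1.69·1.36)] = 0.5562·ln(6.737/3.235) = 0.4079 kmol/m³.
Y_P = C_P/C_{A0} = 0.4079/3.43 = 0.119.

0.119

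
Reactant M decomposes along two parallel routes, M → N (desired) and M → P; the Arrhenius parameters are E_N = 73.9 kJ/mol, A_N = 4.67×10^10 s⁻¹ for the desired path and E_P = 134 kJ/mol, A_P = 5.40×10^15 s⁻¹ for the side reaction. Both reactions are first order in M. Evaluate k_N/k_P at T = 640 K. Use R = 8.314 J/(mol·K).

Since both paths have the same order in M, the concentration cancels and S_{N/P} = k_N/k_P = (A_N/A_P)·exp[(E_P−E_N)/(RT)].
(E_P−E_N)/(RT) = (134−73.9)×10³/(8.314×640) = 60100/5321 = 11.29.
k_N/k_P = (4.67×10^10/5.40×10^15)·exp(11.29) = 8.648×10^-6 × 80415 = 0.695.
Since E_N < E_P, lowering the temperature improves selectivity toward N.

0.695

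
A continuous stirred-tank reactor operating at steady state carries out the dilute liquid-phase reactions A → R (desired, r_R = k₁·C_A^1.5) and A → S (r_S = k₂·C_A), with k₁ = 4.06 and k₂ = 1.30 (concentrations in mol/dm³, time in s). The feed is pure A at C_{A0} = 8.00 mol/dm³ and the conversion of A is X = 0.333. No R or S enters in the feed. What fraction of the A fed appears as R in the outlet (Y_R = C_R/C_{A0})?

Exit C_A = C_{A0}(1−X) = 8.00×0.667 = 5.336 mol/dm³.
In a CSTR the entire volume is at exit conditions, so r_R = 4.06×5.336^1.5 = 50.04 and r_S = 1.30×5.336 = 6.937.
Fraction of consumed A going to R: r_R/(r_R+r_S) = 0.8783.
C_R = 0.8783·C_{A0}·X = 0.8783×8.00×0.333 = 2.34 mol/dm³; Y_R = C_R/C_{A0} = 0.292.

0.292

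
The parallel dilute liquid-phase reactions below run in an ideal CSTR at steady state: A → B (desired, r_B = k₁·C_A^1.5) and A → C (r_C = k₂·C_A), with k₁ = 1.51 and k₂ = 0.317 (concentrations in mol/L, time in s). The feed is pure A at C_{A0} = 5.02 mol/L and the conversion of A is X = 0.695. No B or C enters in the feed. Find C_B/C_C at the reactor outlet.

Exit C_A = C_{A0}(1−X) = 5.02×0.305 = 1.531 mol/L.
Rates in a CSTR are evaluated at the outlet concentration: r_B = 1.51×1.531^1.5 = 2.861, r_C = 0.317×1.531 = 0.4854.
Overall selectivity = C_B/C_C = r_Bτ/(r_Cτ) = r_B/r_C = 5.89.

5.89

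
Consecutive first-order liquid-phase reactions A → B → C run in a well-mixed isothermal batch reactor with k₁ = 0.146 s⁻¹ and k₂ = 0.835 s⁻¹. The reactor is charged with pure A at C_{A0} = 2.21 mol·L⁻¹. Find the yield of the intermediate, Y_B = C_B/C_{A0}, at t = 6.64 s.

Solving the coupled first-order balances gives C_B(t) = [k₁/(k₂−k₁)]·C_{A0}·(e^(−k₁t) − e^(−k₂t)).
e^(−k₁t) = e^(−0.146×6.64) = e^(−0.9694) = 0.3793; e^(−k₂t) = e^(−5.544) = 0.003909.
C_B = 0.146×2.21/(0.835−0.146) × (0.3793−0.003909) = 0.4683×0.3754 = 0.1758 mol·L⁻¹.
Y_B = C_B/C_{A0} = 0.1758/2.21 = 0.0795.

0.0795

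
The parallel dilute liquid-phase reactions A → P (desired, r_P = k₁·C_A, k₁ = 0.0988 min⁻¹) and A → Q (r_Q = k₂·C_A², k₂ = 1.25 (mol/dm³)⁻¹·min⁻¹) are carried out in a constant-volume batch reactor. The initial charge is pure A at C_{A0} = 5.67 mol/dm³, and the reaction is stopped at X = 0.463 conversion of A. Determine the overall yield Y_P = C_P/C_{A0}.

0.00850

C_A = C_{A0}(1−X) = 3.045 mol/dm³.
Along a PFR/batch, dC_P/dC_A = −r_P/(r_P+r_Q) = −k₁/(k₁+k₂·C_A).
Integrating from C_{A0} to C_A: C_P = (0.0988/1.25)·ln[(0.0988+1.25·5.67)/(0.0988+1.25·3.04)] = 0.07904·ln(7.186/3.905) = 0.04821 mol/dm³.
Y_P = C_P/C_{A0} = 0.04821/5.67 = 0.00850.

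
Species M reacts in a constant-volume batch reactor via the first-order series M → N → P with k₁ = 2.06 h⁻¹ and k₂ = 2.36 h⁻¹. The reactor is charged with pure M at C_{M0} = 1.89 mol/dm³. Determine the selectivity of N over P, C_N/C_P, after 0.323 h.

For first-order series with pure M initially, C_N(t) = k₁C_{M0}/(k₂−k₁)·(e^(−k₁t) − e^(−k₂t)).
e^(−k₁t) = e^(−2.06×0.323) = e^(−0.6654) = 0.5141; e^(−k₂t) = e^(−0.7623) = 0.4666.
C_N = 2.06×1.89/(2.36−2.06) × (0.5141−0.4666) = 12.98×0.04748 = 0.6162 mol/dm³.
C_M = C_{M0}e^(−k₁t) = 0.9716 mol/dm³, so C_P = C_{M0}−C_M−C_N = 0.3022 mol/dm³; C_N/C_P = 2.04.

2.04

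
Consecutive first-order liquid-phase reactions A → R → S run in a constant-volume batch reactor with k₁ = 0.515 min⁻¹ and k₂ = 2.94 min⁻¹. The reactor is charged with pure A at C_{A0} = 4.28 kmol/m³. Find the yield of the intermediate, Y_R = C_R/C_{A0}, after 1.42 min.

For first-order series with pure A initially, C_R(t) = k₁C_{A0}/(k₂−k₁)·(e^(−k₁t) − e^(−k₂t)).
e^(−k₁t) = e^(−0.515×1.42) = e^(−0.7313) = 0.4813; e^(−k₂t) = e^(−4.175) = 0.01538.
C_R = 0.515×4.28/(2.94−0.515) × (0.4813−0.01538) = 0.9089×0.4659 = 0.4235 kmol/m³.
Y_R = C_R/C_{A0} = 0.4235/4.28 = 0.0989.

0.0989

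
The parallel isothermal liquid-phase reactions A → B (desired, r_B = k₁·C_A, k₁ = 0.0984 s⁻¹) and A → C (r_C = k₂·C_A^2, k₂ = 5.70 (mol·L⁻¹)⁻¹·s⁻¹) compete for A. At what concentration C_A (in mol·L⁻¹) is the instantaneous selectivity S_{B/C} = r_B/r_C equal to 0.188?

S_{B/C} = (k₁/k₂)·C_A⁻¹ ⇒ C_A = (S·k₂/k₁)^(-1).
= (0.188×5.70/0.0984)^(-1) = (10.89)^(-1) = 0.0918 mol·L⁻¹.

0.0918 mol·L⁻¹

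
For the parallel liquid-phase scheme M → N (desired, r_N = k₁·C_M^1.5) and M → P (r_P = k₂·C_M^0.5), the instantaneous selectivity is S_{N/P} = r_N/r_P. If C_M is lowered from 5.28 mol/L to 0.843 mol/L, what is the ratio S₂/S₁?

S_{N/P} = (k₁/k₂)·C_M, so S₂/S₁ = (C_{M,2}/C_{M,1}).
= 0.843/5.28 = 0.160.

0.160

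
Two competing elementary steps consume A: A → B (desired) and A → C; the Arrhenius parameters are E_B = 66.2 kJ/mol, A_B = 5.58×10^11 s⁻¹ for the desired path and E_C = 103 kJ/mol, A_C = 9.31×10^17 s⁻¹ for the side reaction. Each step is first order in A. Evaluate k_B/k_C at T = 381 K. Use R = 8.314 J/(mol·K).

0.0665

Since both paths have the same order in A, the concentration cancels and S_{B/C} = k_B/k_C = (A_B/A_C)·exp[(E_C−E_B)/(RT)].
(E_C−E_B)/(RT) = (103−66.2)×10³/(8.314×381) = 36800/3168 = 11.62.
k_B/k_C = (5.58×10^11/9.31×10^17)·exp(11.62) = 5.994×10^-7 × 1.110×10^5 = 0.0665.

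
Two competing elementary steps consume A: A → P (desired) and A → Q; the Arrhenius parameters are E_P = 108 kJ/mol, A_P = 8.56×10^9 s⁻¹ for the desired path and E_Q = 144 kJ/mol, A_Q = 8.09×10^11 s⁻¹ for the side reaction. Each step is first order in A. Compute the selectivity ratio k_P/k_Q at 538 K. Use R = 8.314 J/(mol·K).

33.1

Since both paths have the same order in A, the concentration cancels and S_{P/Q} = k_P/k_Q = (A_P/A_Q)·exp[(E_Q−E_P)/(RT)].
(E_Q−E_P)/(RT) = (144−108)×10³/(8.314×538) = 36000/4473 = 8.048.
k_P/k_Q = (8.56×10^9/8.09×10^11)·exp(8.048) = 0.01058 × 3129 = 33.1.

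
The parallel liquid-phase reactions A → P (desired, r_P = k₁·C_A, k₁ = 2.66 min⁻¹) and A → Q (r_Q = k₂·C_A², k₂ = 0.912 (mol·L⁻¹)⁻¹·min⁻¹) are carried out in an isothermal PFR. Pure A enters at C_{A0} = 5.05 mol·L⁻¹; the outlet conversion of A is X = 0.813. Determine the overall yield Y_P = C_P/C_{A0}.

0.418

C_A = C_{A0}(1−X) = 0.9444 mol·L⁻¹.
Along a PFR/batch, dC_P/dC_A = −r_P/(r_P+r_Q) = −k₁/(k₁+k₂·C_A).
Integrating from C_{A0} to C_A: C_P = (2.66/0.912)·ln[(2.66+0.912·5.05)/(2.66+0.912·0.944)] = 2.917·ln(7.266/3.521) = 2.113 mol·L⁻¹.
Y_P = C_P/C_{A0} = 2.113/5.05 = 0.418.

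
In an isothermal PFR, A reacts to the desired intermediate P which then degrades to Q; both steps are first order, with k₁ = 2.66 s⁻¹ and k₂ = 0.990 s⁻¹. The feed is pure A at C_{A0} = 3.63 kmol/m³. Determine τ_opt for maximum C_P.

The intermediate peaks when r₁ = r₂, i.e. k₁e^(−k₁τ) = k₂e^(−k₂τ), giving τ_opt = ln(k₂/k₁)/(k₂−k₁).
= ln(0.990/2.66)/(0.990−2.66) = ln(0.3722)/-1.670 = -0.9884/-1.670 = 0.592 s.

0.592 s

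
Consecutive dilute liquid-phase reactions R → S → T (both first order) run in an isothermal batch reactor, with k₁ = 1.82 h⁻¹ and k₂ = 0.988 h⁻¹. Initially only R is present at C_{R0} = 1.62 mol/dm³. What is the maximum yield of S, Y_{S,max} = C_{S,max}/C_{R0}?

Evaluating C_S at t_opt = ln(k₂/k₁)/(k₂−k₁) gives C_{S,max}/C_{R0} = (k₁/k₂)^[k₂/(k₂−k₁)].
= (1.82/0.988)^(0.988/(0.988−1.82)) = (1.842)^(-1.187) = 0.4841.

0.484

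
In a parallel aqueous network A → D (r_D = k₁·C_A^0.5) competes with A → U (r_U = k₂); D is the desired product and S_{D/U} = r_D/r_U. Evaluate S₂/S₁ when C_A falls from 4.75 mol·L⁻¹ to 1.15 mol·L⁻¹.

S_{D/U} = (k₁/k₂)·C_A^0.5, so S₂/S₁ = (C_{A,2}/C_{A,1})^0.5.
= (1.15/4.75)^0.5 = (0.2421)^0.5 = 0.492.

0.492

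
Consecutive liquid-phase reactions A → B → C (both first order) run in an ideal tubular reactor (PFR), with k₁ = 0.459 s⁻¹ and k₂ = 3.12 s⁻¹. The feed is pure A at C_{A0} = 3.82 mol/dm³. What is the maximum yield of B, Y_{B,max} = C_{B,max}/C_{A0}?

At the optimum, C_{B,max}/C_{A0} = (k₁/k₂)^[k₂/(k₂−k₁)].
= (0.459/3.12)^(3.12/(3.12−0.459)) = (0.1471)^(1.172) = 0.1057.

0.106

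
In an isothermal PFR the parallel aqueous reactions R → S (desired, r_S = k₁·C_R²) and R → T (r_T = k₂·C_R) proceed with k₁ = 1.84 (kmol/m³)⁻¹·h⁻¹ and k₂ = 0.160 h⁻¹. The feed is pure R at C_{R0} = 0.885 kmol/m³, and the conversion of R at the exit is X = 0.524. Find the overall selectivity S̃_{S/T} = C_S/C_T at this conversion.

7.22

C_R = C_{R0}(1−X) = 0.4213 kmol/m³.
Along a PFR/batch, dC_T/dC_R = −r_T/(r_S+r_T) = −k₂/(k₂+k₁·C_R).
Integrating from C_{R0} to C_R: C_T = (0.160/1.84)·ln[(0.160+1.84·0.885)/(0.160+1.84·0.421)] = 0.08696·ln(1.788/0.9351) = 0.05638 kmol/m³.
Then C_S = (C_{R0}−C_R) − C_T = 0.4637 − 0.05638 = 0.4074 kmol/m³.
S̃_{S/T} = C_S/C_T = 0.4074/0.05638 = 7.22.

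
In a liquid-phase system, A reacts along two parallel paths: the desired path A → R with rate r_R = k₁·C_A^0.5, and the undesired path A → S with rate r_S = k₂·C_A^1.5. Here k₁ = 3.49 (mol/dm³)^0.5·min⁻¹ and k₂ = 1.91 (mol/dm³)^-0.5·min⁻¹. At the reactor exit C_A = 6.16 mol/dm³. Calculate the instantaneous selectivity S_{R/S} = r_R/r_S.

0.297

S_{R/S} = r_R/r_S = (k₁·C_A^0.5)/(k₂·C_A^1.5) = (k₁/k₂)·C_A⁻¹.
= (3.49×6.160^0.5) / (1.91×6.160^1.5) = 8.662/29.20 = 0.297.
The undesired path is higher order in A, so low C_A (CSTR or dilute feed) favours R.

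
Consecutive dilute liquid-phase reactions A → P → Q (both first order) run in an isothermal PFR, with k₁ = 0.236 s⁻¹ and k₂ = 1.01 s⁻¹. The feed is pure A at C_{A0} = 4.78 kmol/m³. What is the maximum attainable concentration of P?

For a first-order series the maximum intermediate yield is C_{P,max}/C_{A0} = (k₁/k₂)^[k₂/(k₂−k₁)].
= (0.236/1.01)^(1.01/(1.01−0.236)) = (0.2337)^(1.305) = 0.1500.
C_{P,max} = 0.1500×4.78 = 0.717 kmol/m³.

0.717 kmol/m³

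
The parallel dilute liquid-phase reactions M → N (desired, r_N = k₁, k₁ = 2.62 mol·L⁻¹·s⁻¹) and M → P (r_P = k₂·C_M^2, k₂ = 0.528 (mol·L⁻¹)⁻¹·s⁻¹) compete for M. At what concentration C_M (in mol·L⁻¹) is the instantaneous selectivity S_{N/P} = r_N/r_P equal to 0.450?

3.32 mol·L⁻¹

S_{N/P} = (k₁/k₂)·C_M^-2 ⇒ C_M = (S·k₂/k₁)^(-0.5).
= (0.450×0.528/2.62)^(-0.5) = (0.09069)^(-0.5) = 3.32 mol·L⁻¹.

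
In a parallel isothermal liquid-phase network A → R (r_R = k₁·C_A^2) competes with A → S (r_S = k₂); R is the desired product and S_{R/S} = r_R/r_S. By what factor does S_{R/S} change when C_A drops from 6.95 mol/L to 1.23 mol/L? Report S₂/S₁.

0.0313

S_{R/S} = (k₁/k₂)·C_A^2, so S₂/S₁ = (C_{A,2}/C_{A,1})^2.
= (1.23/6.95)^2 = (0.1770)^2 = 0.0313.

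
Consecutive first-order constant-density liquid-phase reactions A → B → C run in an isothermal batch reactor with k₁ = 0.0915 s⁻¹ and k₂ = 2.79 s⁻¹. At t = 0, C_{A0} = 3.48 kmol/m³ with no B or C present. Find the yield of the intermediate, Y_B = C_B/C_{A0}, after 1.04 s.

0.0290

The intermediate concentration in a first-order A→B→C sequence is C_B = k₁C_{A0}(e^(−k₁t) − e^(−k₂t))/(k₂−k₁).
e^(−k₁t) = e^(−0.0915×1.04) = e^(−0.09516) = 0.9092; e^(−k₂t) = e^(−2.902) = 0.05494.
C_B = 0.0915×3.48/(2.79−0.0915) × (0.9092−0.05494) = 0.1180×0.8543 = 0.1008 kmol/m³.
Y_B = C_B/C_{A0} = 0.1008/3.48 = 0.0290.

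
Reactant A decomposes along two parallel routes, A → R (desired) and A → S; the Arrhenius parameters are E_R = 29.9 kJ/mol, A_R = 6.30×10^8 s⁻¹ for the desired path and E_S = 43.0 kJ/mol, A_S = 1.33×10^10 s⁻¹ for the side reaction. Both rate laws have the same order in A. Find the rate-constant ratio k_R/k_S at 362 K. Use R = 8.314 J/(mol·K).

3.68

Since both paths have the same order in A, the concentration cancels and S_{R/S} = k_R/k_S = (A_R/A_S)·exp[(E_S−E_R)/(RT)].
(E_S−E_R)/(RT) = (43.0−29.9)×10³/(8.314×362) = 13100/3010 = 4.353.
k_R/k_S = (6.30×10^8/1.33×10^10)·exp(4.353) = 0.04737 × 77.68 = 3.68.
Since E_R < E_S, lowering the temperature improves selectivity toward R.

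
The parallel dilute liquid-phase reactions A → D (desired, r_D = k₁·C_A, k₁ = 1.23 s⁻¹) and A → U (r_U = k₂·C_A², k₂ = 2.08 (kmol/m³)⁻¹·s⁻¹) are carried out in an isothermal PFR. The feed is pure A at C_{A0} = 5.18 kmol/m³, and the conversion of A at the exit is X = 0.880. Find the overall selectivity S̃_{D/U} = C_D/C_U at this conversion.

0.254

C_A = C_{A0}(1−X) = 0.6216 kmol/m³.
Along a PFR/batch, dC_D/dC_A = −r_D/(r_D+r_U) = −k₁/(k₁+k₂·C_A).
Integrating from C_{A0} to C_A: C_D = (1.23/2.08)·ln[(1.23+2.08·5.18)/(1.23+2.08·0.622)] = 0.5913·ln(12.00/2.523) = 0.9224 kmol/m³.
C_U = (C_{A0}−C_A)−C_D = 3.636 kmol/m³; S̃_{D/U} = 0.9224/3.636 = 0.254.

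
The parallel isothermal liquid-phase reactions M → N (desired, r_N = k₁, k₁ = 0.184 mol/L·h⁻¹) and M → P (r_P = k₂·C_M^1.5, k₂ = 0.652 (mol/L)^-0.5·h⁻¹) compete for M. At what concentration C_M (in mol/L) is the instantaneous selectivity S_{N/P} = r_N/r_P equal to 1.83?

0.288 mol/L

S_{N/P} = (k₁/k₂)·C_M^-1.5 ⇒ C_M = (S·k₂/k₁)^(1/(-1.5)).
= (1.83×0.652/0.184)^(-0.6667) = (6.485)^(-0.6667) = 0.288 mol/L.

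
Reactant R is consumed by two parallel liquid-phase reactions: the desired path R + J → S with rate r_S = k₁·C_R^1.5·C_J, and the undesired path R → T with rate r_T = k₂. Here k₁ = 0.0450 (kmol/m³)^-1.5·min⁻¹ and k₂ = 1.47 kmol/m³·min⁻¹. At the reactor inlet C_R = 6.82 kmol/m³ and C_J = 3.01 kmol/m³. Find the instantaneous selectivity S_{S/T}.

S_{S/T} = r_S/r_T = (k₁·C_R^1.5·C_J)/(k₂) = (k₁/k₂)·C_R^1.5·C_J.
= (0.0450×6.820^1.5×3.010) / (1.47) = 2.412/1.470 = 1.64.
Since the desired path is higher order in R, keeping C_R high (PFR or concentrated feed) favours S.

1.64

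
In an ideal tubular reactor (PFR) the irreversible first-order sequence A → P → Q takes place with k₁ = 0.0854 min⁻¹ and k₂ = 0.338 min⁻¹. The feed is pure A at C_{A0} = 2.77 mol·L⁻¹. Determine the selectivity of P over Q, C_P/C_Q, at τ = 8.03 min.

For first-order series with pure A initially, C_P(τ) = k₁C_{A0}/(k₂−k₁)·(e^(−k₁τ) − e^(−k₂τ)).
e^(−k₁τ) = e^(−0.0854×8.03) = e^(−0.6858) = 0.5037; e^(−k₂τ) = e^(−2.714) = 0.06626.
C_P = 0.0854×2.77/(0.338−0.0854) × (0.5037−0.06626) = 0.9365×0.4374 = 0.4097 mol·L⁻¹.
C_A = C_{A0}e^(−k₁τ) = 1.395 mol·L⁻¹, so C_Q = C_{A0}−C_A−C_P = 0.9651 mol·L⁻¹; C_P/C_Q = 0.424.

0.424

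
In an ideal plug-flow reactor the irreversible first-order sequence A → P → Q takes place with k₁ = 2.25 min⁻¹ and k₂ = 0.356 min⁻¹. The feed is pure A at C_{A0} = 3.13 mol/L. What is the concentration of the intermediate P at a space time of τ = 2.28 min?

Solving the coupled first-order balances gives C_P(τ) = [k₁/(k₂−k₁)]·C_{A0}·(e^(−k₁τ) − e^(−k₂τ)).
e^(−k₁τ) = e^(−2.25×2.28) = e^(−5.130) = 0.005917; e^(−k₂τ) = e^(−0.8117) = 0.4441.
C_P = 2.25×3.13/(0.356−2.25) × (0.005917−0.4441) = (-3.718)×(-0.4382) = 1.629 mol/L.

1.63 mol/L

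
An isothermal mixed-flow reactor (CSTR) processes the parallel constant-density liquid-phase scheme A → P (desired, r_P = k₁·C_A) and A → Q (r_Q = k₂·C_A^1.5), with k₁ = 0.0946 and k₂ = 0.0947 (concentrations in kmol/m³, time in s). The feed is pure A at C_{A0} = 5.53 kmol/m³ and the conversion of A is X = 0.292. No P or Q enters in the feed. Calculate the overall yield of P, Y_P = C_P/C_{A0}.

0.0980

Exit C_A = C_{A0}(1−X) = 5.53×0.708 = 3.915 kmol/m³.
A CSTR operates uniformly at the exit composition, giving r_P = 0.3704 and r_Q = 0.7336 (each k·C_A^n at C_A = 3.915).
Fraction of consumed A going to P: r_P/(r_P+r_Q) = 0.3355.
C_P = 0.3355·C_{A0}·X = 0.3355×5.53×0.292 = 0.542 kmol/m³; Y_P = C_P/C_{A0} = 0.0980.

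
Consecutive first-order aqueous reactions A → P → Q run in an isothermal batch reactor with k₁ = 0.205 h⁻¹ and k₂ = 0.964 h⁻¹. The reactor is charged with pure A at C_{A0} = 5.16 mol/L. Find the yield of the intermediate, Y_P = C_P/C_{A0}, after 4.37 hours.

0.106

Solving the coupled first-order balances gives C_P(t) = [k₁/(k₂−k₁)]·C_{A0}·(e^(−k₁t) − e^(−k₂t)).
e^(−k₁t) = e^(−0.205×4.37) = e^(−0.8958) = 0.4083; e^(−k₂t) = e^(−4.213) = 0.01481.
C_P = 0.205×5.16/(0.964−0.205) × (0.4083−0.01481) = 1.394×0.3935 = 0.5483 mol/L.
Y_P = C_P/C_{A0} = 0.5483/5.16 = 0.106.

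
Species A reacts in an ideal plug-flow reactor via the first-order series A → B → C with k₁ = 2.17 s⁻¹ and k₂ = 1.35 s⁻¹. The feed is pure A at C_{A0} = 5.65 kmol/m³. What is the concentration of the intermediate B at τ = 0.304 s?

2.19 kmol/m³

For first-order series with pure A initially, C_B(τ) = k₁C_{A0}/(k₂−k₁)·(e^(−k₁τ) − e^(−k₂τ)).
e^(−k₁τ) = e^(−2.17×0.304) = e^(−0.6597) = 0.5170; e^(−k₂τ) = e^(−0.4104) = 0.6634.
C_B = 2.17×5.65/(1.35−2.17) × (0.5170−0.6634) = (-14.95)×(-0.1464) = 2.188 kmol/m³.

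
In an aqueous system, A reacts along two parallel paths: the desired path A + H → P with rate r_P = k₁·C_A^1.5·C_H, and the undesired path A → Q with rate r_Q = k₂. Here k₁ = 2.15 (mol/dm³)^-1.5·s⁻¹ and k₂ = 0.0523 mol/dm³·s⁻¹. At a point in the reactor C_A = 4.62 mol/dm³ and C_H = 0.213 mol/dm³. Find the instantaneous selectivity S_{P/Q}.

87.0

S_{P/Q} = r_P/r_Q = (k₁·C_A^1.5·C_H)/(k₂) = (k₁/k₂)·C_A^1.5·C_H.
= (2.15×4.620^1.5×0.2130) / (0.0523) = 4.548/0.05230 = 87.0.
Since the desired path is higher order in A, keeping C_A high (PFR or concentrated feed) favours P.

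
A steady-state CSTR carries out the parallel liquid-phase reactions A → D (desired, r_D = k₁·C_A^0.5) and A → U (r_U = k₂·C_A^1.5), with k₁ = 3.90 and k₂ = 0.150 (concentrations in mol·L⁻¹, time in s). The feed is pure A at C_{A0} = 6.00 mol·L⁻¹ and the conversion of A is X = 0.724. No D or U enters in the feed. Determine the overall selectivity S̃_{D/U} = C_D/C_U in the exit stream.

Exit C_A = C_{A0}(1−X) = 6.00×0.276 = 1.656 mol·L⁻¹.
In a CSTR the entire volume is at exit conditions, so r_D = 3.90×1.656^0.5 = 5.019 and r_U = 0.150×1.656^1.5 = 0.3197.
Overall selectivity = C_D/C_U = r_Dτ/(r_Uτ) = r_D/r_U = 15.7.

15.7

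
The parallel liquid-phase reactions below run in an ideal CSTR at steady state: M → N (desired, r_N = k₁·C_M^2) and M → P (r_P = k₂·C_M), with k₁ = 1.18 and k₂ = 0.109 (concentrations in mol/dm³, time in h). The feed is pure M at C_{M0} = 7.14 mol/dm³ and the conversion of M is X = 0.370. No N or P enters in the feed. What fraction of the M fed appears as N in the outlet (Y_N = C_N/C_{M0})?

0.363

Exit C_M = C_{M0}(1−X) = 7.14×0.630 = 4.498 mol/dm³.
A CSTR operates uniformly at the exit composition, giving r_N = 23.88 and r_P = 0.4903 (each k·C_M^n at C_M = 4.498).
Fraction of consumed M going to N: r_N/(r_N+r_P) = 0.9799.
C_N = 0.9799·C_{M0}·X = 0.9799×7.14×0.370 = 2.59 mol/dm³; Y_N = C_N/C_{M0} = 0.363.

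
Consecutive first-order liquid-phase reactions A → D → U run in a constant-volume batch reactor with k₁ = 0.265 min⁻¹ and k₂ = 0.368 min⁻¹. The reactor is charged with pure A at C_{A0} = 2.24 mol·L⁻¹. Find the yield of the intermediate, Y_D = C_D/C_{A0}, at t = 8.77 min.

0.150

The intermediate concentration in a first-order A→B→C sequence is C_D = k₁C_{A0}(e^(−k₁t) − e^(−k₂t))/(k₂−k₁).
e^(−k₁t) = e^(−0.265×8.77) = e^(−2.324) = 0.09788; e^(−k₂t) = e^(−3.227) = 0.03966.
C_D = 0.265×2.24/(0.368−0.265) × (0.09788−0.03966) = 5.763×0.05821 = 0.3355 mol·L⁻¹.
Y_D = C_D/C_{A0} = 0.3355/2.24 = 0.150.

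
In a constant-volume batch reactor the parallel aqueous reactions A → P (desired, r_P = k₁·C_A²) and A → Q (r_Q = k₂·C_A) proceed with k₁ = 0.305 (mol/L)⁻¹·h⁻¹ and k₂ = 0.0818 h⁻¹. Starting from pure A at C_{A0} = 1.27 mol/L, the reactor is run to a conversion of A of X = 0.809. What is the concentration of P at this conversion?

0.732 mol/L

C_A = C_{A0}(1−X) = 0.2426 mol/L.
Along a PFR/batch, dC_Q/dC_A = −r_Q/(r_P+r_Q) = −k₂/(k₂+k₁·C_A).
Integrating from C_{A0} to C_A: C_Q = (0.0818/0.305)·ln[(0.0818+0.305·1.27)/(0.0818+0.305·0.243)] = 0.2682·ln(0.4691/0.1558) = 0.2957 mol/L.
Then C_P = (C_{A0}−C_A) − C_Q = 1.027 − 0.2957 = 0.7318 mol/L.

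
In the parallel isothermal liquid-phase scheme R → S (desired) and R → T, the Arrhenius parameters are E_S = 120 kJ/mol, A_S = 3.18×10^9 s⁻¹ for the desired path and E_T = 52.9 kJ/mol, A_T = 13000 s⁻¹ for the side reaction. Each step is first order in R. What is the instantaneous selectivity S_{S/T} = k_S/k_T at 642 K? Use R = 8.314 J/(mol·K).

With equal orders, S_{S/T} = k_S/k_T = (A_S/A_T)·exp[(E_T−E_S)/(RT)].
(E_T−E_S)/(RT) = (52.9−120)×10³/(8.314×642) = -67100/5338 = -12.57.
k_S/k_T = (3.18×10^9/13000)·exp(-12.57) = 2.446×10^5 × 3.470×10^-6 = 0.849.
Since E_S > E_T, raising the temperature improves selectivity toward S.

0.849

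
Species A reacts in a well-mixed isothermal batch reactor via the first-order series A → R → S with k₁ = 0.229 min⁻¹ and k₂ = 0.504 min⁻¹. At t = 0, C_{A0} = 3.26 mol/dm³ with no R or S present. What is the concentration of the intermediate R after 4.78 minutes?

Solving the coupled first-order balances gives C_R(t) = [k₁/(k₂−k₁)]·C_{A0}·(e^(−k₁t) − e^(−k₂t)).
e^(−k₁t) = e^(−0.229×4.78) = e^(−1.095) = 0.3347; e^(−k₂t) = e^(−2.409) = 0.08989.
C_R = 0.229×3.26/(0.504−0.229) × (0.3347−0.08989) = 2.715×0.2448 = 0.6645 mol/dm³.

0.664 mol/dm³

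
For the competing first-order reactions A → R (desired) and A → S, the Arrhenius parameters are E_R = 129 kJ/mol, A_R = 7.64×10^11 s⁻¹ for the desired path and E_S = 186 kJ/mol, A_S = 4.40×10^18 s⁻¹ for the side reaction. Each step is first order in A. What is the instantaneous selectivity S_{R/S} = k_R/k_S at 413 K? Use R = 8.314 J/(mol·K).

2.81

k_R/k_S = (A_R/A_S)·exp[−(E_R−E_S)/(RT)] = (A_R/A_S)·exp[(E_S−E_R)/(RT)].
(E_S−E_R)/(RT) = (186−129)×10³/(8.314×413) = 57000/3434 = 16.60.
k_R/k_S = (7.64×10^11/4.40×10^18)·exp(16.60) = 1.736×10^-7 × 1.620×10^7 = 2.81.
Since E_R < E_S, lowering the temperature improves selectivity toward R.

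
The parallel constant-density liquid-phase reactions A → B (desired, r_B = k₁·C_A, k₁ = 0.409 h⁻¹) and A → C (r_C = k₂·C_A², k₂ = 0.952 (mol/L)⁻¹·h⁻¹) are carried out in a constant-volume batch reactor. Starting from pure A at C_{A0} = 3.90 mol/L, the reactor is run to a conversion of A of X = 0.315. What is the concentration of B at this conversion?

C_A = C_{A0}(1−X) = 2.671 mol/L.
Along a PFR/batch, dC_B/dC_A = −r_B/(r_B+r_C) = −k₁/(k₁+k₂·C_A).
Integrating from C_{A0} to C_A: C_B = (0.409/0.952)·ln[(0.409+0.952·3.90)/(0.409+0.952·2.67)] = 0.4296·ln(4.122/2.952) = 0.1434 mol/L.

0.143 mol/L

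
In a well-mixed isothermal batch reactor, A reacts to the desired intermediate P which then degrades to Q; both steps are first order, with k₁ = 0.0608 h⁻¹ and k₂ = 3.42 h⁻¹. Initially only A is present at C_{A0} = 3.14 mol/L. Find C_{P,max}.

Evaluating C_P at t_opt = ln(k₂/k₁)/(k₂−k₁) gives C_{P,max}/C_{A0} = (k₁/k₂)^[k₂/(k₂−k₁)].
= (0.0608/3.42)^(3.42/(3.42−0.0608)) = (0.01778)^(1.018) = 0.01653.
C_{P,max} = 0.01653×3.14 = 0.0519 mol/L.

0.0519 mol/L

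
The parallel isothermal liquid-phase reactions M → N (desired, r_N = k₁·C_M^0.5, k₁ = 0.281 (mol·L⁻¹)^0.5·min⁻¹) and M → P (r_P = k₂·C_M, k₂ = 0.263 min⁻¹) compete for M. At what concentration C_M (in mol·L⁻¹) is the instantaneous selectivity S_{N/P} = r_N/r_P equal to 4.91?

S_{N/P} = (k₁/k₂)·C_M^-0.5 ⇒ C_M = (S·k₂/k₁)^(-2).
= (4.91×0.263/0.281)^(-2) = (4.595)^(-2) = 0.0474 mol·L⁻¹.

0.0474 mol·L⁻¹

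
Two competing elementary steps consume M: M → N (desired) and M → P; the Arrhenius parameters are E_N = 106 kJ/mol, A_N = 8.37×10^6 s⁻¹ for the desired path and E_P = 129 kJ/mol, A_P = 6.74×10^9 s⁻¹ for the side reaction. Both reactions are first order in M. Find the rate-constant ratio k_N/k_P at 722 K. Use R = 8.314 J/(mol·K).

0.0573

With equal orders, S_{N/P} = k_N/k_P = (A_N/A_P)·exp[(E_P−E_N)/(RT)].
(E_P−E_N)/(RT) = (129−106)×10³/(8.314×722) = 23000/6003 = 3.832.
k_N/k_P = (8.37×10^6/6.74×10^9)·exp(3.832) = 0.001242 × 46.14 = 0.0573.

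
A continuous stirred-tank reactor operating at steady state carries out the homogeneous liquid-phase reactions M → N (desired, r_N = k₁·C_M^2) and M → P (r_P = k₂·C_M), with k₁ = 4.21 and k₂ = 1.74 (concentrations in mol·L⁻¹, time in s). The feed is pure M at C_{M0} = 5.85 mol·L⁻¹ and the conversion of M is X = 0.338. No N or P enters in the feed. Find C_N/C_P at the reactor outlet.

Exit C_M = C_{M0}(1−X) = 5.85×0.662 = 3.873 mol·L⁻¹.
In a CSTR the entire volume is at exit conditions, so r_N = 4.21×3.873^2 = 63.14 and r_P = 1.74×3.873 = 6.738.
Overall selectivity = C_N/C_P = r_Nτ/(r_Pτ) = r_N/r_P = 9.37.

9.37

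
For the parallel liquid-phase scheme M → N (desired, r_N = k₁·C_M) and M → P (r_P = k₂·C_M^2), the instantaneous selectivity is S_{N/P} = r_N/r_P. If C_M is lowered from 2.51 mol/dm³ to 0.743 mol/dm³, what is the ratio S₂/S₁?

S_{N/P} = (k₁/k₂)·C_M⁻¹, so S₂/S₁ = (C_{M,2}/C_{M,1})⁻¹.
= 2.51/0.743 = 3.38.

3.38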